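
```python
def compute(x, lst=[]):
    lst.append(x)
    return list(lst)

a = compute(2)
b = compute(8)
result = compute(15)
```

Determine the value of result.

Step 1: Default list is shared. list() creates copies for return values.
Step 2: Internal list grows: [2] -> [2, 8] -> [2, 8, 15].
Step 3: result = [2, 8, 15]

The answer is [2, 8, 15].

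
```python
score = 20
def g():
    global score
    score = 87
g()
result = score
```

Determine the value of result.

Step 1: score = 20 globally.
Step 2: g() declares global score and sets it to 87.
Step 3: After g(), global score = 87. result = 87

The answer is 87.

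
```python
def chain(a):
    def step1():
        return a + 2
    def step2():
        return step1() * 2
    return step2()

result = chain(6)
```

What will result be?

Step 1: chain(6) captures a = 6.
Step 2: step2() calls step1() which returns 6 + 2 = 8.
Step 3: step2() returns 8 * 2 = 16

The answer is 16.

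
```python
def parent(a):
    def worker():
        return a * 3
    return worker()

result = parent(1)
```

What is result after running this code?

Step 1: parent(1) binds parameter a = 1.
Step 2: worker() accesses a = 1 from enclosing scope.
Step 3: result = 1 * 3 = 3

The answer is 3.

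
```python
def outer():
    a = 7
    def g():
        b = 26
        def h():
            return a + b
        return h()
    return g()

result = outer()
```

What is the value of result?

Step 1: outer() defines a = 7. g() defines b = 26.
Step 2: h() accesses both from enclosing scopes: a = 7, b = 26.
Step 3: result = 7 + 26 = 33

The answer is 33.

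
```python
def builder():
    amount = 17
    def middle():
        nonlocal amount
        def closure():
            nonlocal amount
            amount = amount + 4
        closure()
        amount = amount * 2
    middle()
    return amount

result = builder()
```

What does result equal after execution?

Step 1: amount = 17.
Step 2: closure() adds 4: amount = 17 + 4 = 21.
Step 3: middle() doubles: amount = 21 * 2 = 42.
Step 4: result = 42

The answer is 42.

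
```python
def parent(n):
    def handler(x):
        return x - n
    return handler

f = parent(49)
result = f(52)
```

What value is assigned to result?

Step 1: parent(49) creates a closure capturing n = 49.
Step 2: f(52) computes 52 - 49 = 3.
Step 3: result = 3

The answer is 3.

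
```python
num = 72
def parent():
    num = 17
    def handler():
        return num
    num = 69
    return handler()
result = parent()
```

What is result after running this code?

Step 1: parent() sets num = 17, then later num = 69.
Step 2: handler() is called after num is reassigned to 69. Closures capture variables by reference, not by value.
Step 3: result = 69

The answer is 69.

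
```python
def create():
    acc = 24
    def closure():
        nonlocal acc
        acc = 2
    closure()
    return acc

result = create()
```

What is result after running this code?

Step 1: create() sets acc = 24.
Step 2: closure() uses nonlocal to reassign acc = 2.
Step 3: result = 2

The answer is 2.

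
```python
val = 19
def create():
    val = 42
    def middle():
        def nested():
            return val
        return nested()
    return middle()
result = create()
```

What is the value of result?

Step 1: create() defines val = 42. middle() and nested() have no local val.
Step 2: nested() checks local (none), enclosing middle() (none), enclosing create() and finds val = 42.
Step 3: result = 42

The answer is 42.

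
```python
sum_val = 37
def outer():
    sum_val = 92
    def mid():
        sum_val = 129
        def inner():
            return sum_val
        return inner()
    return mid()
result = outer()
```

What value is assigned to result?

Step 1: Three levels of shadowing: global 37, outer 92, mid 129.
Step 2: inner() finds sum_val = 129 in enclosing mid() scope.
Step 3: result = 129

The answer is 129.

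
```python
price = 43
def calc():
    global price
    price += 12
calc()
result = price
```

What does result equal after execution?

Step 1: price = 43 globally.
Step 2: calc() modifies global price: price += 12 = 55.
Step 3: result = 55

The answer is 55.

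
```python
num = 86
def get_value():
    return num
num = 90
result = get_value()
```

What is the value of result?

Step 1: num is first set to 86, then reassigned to 90.
Step 2: get_value() is called after the reassignment, so it looks up the current global num = 90.
Step 3: result = 90

The answer is 90.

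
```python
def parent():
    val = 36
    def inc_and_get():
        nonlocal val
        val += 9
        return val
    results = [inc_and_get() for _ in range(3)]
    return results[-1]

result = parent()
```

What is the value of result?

Step 1: val = 36.
Step 2: Three calls to inc_and_get(), each adding 9.
Step 3: Last value = 36 + 9 * 3 = 63

The answer is 63.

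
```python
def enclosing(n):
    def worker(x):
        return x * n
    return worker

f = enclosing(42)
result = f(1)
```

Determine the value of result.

Step 1: enclosing(42) creates a closure capturing n = 42.
Step 2: f(1) computes 1 * 42 = 42.
Step 3: result = 42

The answer is 42.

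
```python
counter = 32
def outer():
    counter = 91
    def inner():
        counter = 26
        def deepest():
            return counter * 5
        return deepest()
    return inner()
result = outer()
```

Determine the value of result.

Step 1: deepest() looks up counter through LEGB: not local, finds counter = 26 in enclosing inner().
Step 2: Returns 26 * 5 = 130.
Step 3: result = 130

The answer is 130.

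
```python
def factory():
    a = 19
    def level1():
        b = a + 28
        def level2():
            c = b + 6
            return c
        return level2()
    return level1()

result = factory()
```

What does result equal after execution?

Step 1: a = 19. b = a + 28 = 47.
Step 2: c = b + 6 = 47 + 6 = 53.
Step 3: result = 53

The answer is 53.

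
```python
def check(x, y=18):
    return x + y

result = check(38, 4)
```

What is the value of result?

Step 1: check(38, 4) overrides default y with 4.
Step 2: Returns 38 + 4 = 42.
Step 3: result = 42

The answer is 42.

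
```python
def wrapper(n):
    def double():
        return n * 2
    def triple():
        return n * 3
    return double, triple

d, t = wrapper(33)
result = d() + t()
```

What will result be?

Step 1: Both closures capture the same n = 33.
Step 2: d() = 33 * 2 = 66, t() = 33 * 3 = 99.
Step 3: result = 66 + 99 = 165

The answer is 165.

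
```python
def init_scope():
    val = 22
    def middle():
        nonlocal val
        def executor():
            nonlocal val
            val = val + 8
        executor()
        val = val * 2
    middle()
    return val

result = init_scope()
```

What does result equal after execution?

Step 1: val = 22.
Step 2: executor() adds 8: val = 22 + 8 = 30.
Step 3: middle() doubles: val = 30 * 2 = 60.
Step 4: result = 60

The answer is 60.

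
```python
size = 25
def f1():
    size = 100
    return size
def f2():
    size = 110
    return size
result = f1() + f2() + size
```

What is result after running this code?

Step 1: Each function shadows global size with its own local.
Step 2: f1() returns 100, f2() returns 110.
Step 3: Global size = 25 is unchanged. result = 100 + 110 + 25 = 235

The answer is 235.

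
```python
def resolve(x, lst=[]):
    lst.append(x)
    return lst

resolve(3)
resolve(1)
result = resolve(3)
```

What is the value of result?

Step 1: Mutable default argument gotcha! The list [] is created once.
Step 2: Each call appends to the SAME list: [3], [3, 1], [3, 1, 3].
Step 3: result = [3, 1, 3]

The answer is [3, 1, 3].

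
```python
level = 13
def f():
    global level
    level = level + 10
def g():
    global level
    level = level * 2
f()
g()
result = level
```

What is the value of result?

Step 1: level = 13.
Step 2: f() adds 10: level = 13 + 10 = 23.
Step 3: g() doubles: level = 23 * 2 = 46.
Step 4: result = 46

The answer is 46.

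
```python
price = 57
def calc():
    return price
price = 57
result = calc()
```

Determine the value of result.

Step 1: price is first set to 57, then reassigned to 57.
Step 2: calc() is called after the reassignment, so it looks up the current global price = 57.
Step 3: result = 57

The answer is 57.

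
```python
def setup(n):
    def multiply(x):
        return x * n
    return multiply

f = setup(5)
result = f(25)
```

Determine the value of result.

Step 1: setup(5) returns multiply closure with n = 5.
Step 2: f(25) computes 25 * 5 = 125.
Step 3: result = 125

The answer is 125.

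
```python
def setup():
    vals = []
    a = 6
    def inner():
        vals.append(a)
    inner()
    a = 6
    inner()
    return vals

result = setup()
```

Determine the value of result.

Step 1: a = 6. inner() appends current a to vals.
Step 2: First inner(): appends 6. Then a = 6.
Step 3: Second inner(): appends 6 (closure sees updated a). result = [6, 6]

The answer is [6, 6].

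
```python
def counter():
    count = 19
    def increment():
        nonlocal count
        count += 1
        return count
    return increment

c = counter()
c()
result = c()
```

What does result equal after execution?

Step 1: counter() creates closure with count = 19.
Step 2: Each c() call increments count via nonlocal. After 2 calls: 19 + 2 = 21.
Step 3: result = 21

The answer is 21.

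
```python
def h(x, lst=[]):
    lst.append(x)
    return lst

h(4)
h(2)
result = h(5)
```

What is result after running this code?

Step 1: Mutable default argument gotcha! The list [] is created once.
Step 2: Each call appends to the SAME list: [4], [4, 2], [4, 2, 5].
Step 3: result = [4, 2, 5]

The answer is [4, 2, 5].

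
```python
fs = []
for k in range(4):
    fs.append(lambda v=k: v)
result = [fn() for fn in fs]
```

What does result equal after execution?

Step 1: Default arg v=k captures k at each iteration.
Step 2: Each lambda has its own default: 0, 1, ..., 3.
Step 3: result = [0, 1, 2, 3]

The answer is [0, 1, 2, 3].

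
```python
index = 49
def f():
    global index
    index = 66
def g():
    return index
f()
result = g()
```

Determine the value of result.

Step 1: index = 49.
Step 2: f() sets global index = 66.
Step 3: g() reads global index = 66. result = 66

The answer is 66.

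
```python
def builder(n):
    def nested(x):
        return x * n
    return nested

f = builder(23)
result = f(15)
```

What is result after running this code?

Step 1: builder(23) creates a closure capturing n = 23.
Step 2: f(15) computes 15 * 23 = 345.
Step 3: result = 345

The answer is 345.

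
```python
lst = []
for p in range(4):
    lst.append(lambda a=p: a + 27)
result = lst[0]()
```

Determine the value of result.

Step 1: Default argument a=p captures p's value at definition time.
Step 2: lst[0] was defined when p = 0, so a defaults to 0.
Step 3: result = 0 + 27 = 27 (default arg fixes the late binding issue)

The answer is 27.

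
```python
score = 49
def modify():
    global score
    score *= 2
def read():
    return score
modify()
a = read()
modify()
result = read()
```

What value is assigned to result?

Step 1: score = 49.
Step 2: First modify(): score = 49 * 2 = 98.
Step 3: Second modify(): score = 98 * 2 = 196.
Step 4: read() returns 196

The answer is 196.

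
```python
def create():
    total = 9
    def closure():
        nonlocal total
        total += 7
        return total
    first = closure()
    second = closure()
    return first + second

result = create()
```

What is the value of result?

Step 1: total starts at 9.
Step 2: First call: total = 9 + 7 = 16, returns 16.
Step 3: Second call: total = 16 + 7 = 23, returns 23.
Step 4: result = 16 + 23 = 39

The answer is 39.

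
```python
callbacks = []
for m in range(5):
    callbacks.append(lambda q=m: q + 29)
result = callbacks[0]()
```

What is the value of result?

Step 1: Default argument q=m captures m's value at definition time.
Step 2: callbacks[0] was defined when m = 0, so q defaults to 0.
Step 3: result = 0 + 29 = 29 (default arg fixes the late binding issue)

The answer is 29.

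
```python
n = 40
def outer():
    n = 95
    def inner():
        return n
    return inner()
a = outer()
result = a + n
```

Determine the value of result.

Step 1: outer() has local n = 95. inner() reads from enclosing.
Step 2: outer() returns 95. Global n = 40 unchanged.
Step 3: result = 95 + 40 = 135

The answer is 135.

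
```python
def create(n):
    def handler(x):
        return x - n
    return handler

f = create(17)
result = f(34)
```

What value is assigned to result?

Step 1: create(17) creates a closure capturing n = 17.
Step 2: f(34) computes 34 - 17 = 17.
Step 3: result = 17

The answer is 17.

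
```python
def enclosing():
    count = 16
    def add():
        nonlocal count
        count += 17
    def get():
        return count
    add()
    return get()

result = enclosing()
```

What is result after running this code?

Step 1: count = 16. add() modifies it via nonlocal, get() reads it.
Step 2: add() makes count = 16 + 17 = 33.
Step 3: get() returns 33. result = 33

The answer is 33.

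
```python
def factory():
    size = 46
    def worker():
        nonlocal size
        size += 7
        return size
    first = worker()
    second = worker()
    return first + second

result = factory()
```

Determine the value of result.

Step 1: size starts at 46.
Step 2: First call: size = 46 + 7 = 53, returns 53.
Step 3: Second call: size = 53 + 7 = 60, returns 60.
Step 4: result = 53 + 60 = 113

The answer is 113.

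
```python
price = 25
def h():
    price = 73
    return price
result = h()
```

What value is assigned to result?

Step 1: Global price = 25.
Step 2: h() creates local price = 73, shadowing the global.
Step 3: Returns local price = 73. result = 73

The answer is 73.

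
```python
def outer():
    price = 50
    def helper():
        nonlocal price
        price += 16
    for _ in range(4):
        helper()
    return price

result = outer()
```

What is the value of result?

Step 1: price = 50.
Step 2: helper() is called 4 times in a loop, each adding 16 via nonlocal.
Step 3: price = 50 + 16 * 4 = 114

The answer is 114.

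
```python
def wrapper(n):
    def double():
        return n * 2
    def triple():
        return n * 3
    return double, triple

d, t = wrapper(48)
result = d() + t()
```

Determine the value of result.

Step 1: Both closures capture the same n = 48.
Step 2: d() = 48 * 2 = 96, t() = 48 * 3 = 144.
Step 3: result = 96 + 144 = 240

The answer is 240.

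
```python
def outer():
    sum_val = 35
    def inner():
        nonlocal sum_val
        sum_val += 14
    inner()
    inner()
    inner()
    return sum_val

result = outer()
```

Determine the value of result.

Step 1: sum_val starts at 35.
Step 2: inner() is called 3 times, each adding 14.
Step 3: sum_val = 35 + 14 * 3 = 77

The answer is 77.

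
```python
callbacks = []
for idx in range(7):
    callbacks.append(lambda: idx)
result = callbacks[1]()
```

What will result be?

Step 1: The loop creates 7 lambdas, all referencing the same variable idx.
Step 2: After the loop, idx = 6 (final value).
Step 3: callbacks[1]() looks up idx at call time and finds 6. This is the late binding gotcha. result = 6

The answer is 6.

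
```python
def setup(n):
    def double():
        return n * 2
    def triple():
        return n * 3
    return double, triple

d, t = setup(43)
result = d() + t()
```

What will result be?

Step 1: Both closures capture the same n = 43.
Step 2: d() = 43 * 2 = 86, t() = 43 * 3 = 129.
Step 3: result = 86 + 129 = 215

The answer is 215.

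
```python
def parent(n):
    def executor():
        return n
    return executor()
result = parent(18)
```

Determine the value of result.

Step 1: parent(18) binds parameter n = 18.
Step 2: executor() looks up n in enclosing scope and finds the parameter n = 18.
Step 3: result = 18

The answer is 18.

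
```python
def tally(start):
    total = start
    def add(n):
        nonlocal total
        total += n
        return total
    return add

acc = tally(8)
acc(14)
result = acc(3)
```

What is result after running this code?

Step 1: tally(8) creates closure with total = 8.
Step 2: First acc(14): total = 8 + 14 = 22.
Step 3: Second acc(3): total = 22 + 3 = 25. result = 25

The answer is 25.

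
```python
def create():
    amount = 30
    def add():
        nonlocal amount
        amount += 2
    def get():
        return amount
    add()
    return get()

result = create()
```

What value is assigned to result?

Step 1: amount = 30. add() modifies it via nonlocal, get() reads it.
Step 2: add() makes amount = 30 + 2 = 32.
Step 3: get() returns 32. result = 32

The answer is 32.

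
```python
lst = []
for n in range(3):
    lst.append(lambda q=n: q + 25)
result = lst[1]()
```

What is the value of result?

Step 1: Default argument q=n captures n's value at definition time.
Step 2: lst[1] was defined when n = 1, so q defaults to 1.
Step 3: result = 1 + 25 = 26 (default arg fixes the late binding issue)

The answer is 26.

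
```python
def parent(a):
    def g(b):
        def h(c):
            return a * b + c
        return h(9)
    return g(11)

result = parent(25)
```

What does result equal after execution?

Step 1: a = 25, b = 11, c = 9.
Step 2: h() computes a * b + c = 25 * 11 + 9 = 284.
Step 3: result = 284

The answer is 284.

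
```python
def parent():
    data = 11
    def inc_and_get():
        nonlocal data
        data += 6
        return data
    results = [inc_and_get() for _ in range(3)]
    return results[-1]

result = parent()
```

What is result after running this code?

Step 1: data = 11.
Step 2: Three calls to inc_and_get(), each adding 6.
Step 3: Last value = 11 + 6 * 3 = 29

The answer is 29.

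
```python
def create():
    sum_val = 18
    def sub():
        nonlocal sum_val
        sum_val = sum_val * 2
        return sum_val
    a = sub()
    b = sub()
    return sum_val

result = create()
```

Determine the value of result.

Step 1: sum_val starts at 18.
Step 2: First sub(): sum_val = 18 * 2 = 36.
Step 3: Second sub(): sum_val = 36 * 2 = 72.
Step 4: result = 72

The answer is 72.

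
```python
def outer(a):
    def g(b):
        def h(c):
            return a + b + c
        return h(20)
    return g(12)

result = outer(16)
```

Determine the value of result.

Step 1: a = 16, b = 12, c = 20 across three nested scopes.
Step 2: h() accesses all three via LEGB rule.
Step 3: result = 16 + 12 + 20 = 48

The answer is 48.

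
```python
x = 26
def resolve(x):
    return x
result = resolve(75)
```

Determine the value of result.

Step 1: Global x = 26.
Step 2: resolve(75) takes parameter x = 75, which shadows the global.
Step 3: result = 75

The answer is 75.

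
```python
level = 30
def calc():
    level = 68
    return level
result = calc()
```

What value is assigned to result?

Step 1: Global level = 30.
Step 2: calc() creates local level = 68, shadowing the global.
Step 3: Returns local level = 68. result = 68

The answer is 68.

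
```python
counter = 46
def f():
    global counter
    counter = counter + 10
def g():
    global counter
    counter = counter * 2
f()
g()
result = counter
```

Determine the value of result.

Step 1: counter = 46.
Step 2: f() adds 10: counter = 46 + 10 = 56.
Step 3: g() doubles: counter = 56 * 2 = 112.
Step 4: result = 112

The answer is 112.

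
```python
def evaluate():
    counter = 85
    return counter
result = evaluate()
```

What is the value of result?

Step 1: evaluate() defines counter = 85 in its local scope.
Step 2: return counter finds the local variable counter = 85.
Step 3: result = 85

The answer is 85.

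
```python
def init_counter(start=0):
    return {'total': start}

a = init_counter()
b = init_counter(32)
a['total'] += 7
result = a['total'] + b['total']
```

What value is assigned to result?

Step 1: init_counter() returns a new dict each call (immutable default 0).
Step 2: a = {'total': 0}, b = {'total': 32}.
Step 3: a['total'] += 7 = 7. result = 7 + 32 = 39

The answer is 39.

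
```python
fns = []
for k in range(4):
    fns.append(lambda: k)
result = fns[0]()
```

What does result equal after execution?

Step 1: The loop creates 4 lambdas, all referencing the same variable k.
Step 2: After the loop, k = 3 (final value).
Step 3: fns[0]() looks up k at call time and finds 3. This is the late binding gotcha. result = 3

The answer is 3.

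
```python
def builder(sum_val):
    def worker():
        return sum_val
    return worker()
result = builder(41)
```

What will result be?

Step 1: builder(41) binds parameter sum_val = 41.
Step 2: worker() looks up sum_val in enclosing scope and finds the parameter sum_val = 41.
Step 3: result = 41

The answer is 41.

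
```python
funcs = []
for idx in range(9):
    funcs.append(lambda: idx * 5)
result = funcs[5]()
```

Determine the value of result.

Step 1: All lambdas reference the same variable idx (late binding).
Step 2: After the loop, idx = 8. Every lambda returns idx * 5.
Step 3: funcs[5]() = 8 * 5 = 40

The answer is 40.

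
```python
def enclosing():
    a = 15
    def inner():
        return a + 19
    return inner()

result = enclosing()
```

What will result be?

Step 1: enclosing() defines a = 15.
Step 2: inner() reads a = 15 from enclosing scope, returns 15 + 19 = 34.
Step 3: result = 34

The answer is 34.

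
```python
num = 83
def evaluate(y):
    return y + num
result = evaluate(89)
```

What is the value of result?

Step 1: num = 83 is defined globally.
Step 2: evaluate(89) uses parameter y = 89 and looks up num from global scope = 83.
Step 3: result = 89 + 83 = 172

The answer is 172.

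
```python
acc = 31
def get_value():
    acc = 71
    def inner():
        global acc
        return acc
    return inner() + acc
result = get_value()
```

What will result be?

Step 1: Global acc = 31. get_value() shadows with local acc = 71.
Step 2: inner() uses global keyword, so inner() returns global acc = 31.
Step 3: get_value() returns 31 + 71 = 102

The answer is 102.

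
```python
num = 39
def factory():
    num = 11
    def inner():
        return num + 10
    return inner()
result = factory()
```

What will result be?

Step 1: factory() shadows global num with num = 11.
Step 2: inner() finds num = 11 in enclosing scope, computes 11 + 10 = 21.
Step 3: result = 21

The answer is 21.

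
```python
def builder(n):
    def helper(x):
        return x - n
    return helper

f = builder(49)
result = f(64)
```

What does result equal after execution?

Step 1: builder(49) creates a closure capturing n = 49.
Step 2: f(64) computes 64 - 49 = 15.
Step 3: result = 15

The answer is 15.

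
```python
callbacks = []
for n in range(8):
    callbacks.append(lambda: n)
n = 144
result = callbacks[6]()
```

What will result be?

Step 1: Lambdas capture the variable n by reference, not by value.
Step 2: After the loop, n is reassigned to 144.
Step 3: callbacks[6]() looks up the current n = 144. result = 144

The answer is 144.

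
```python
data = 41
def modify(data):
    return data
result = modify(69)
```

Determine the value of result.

Step 1: Global data = 41.
Step 2: modify(69) takes parameter data = 69, which shadows the global.
Step 3: result = 69

The answer is 69.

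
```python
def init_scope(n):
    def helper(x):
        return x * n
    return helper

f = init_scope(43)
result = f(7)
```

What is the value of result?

Step 1: init_scope(43) creates a closure capturing n = 43.
Step 2: f(7) computes 7 * 43 = 301.
Step 3: result = 301

The answer is 301.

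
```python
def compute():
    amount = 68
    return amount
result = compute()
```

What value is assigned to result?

Step 1: compute() defines amount = 68 in its local scope.
Step 2: return amount finds the local variable amount = 68.
Step 3: result = 68

The answer is 68.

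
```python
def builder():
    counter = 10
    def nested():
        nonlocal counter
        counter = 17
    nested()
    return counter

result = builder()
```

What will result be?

Step 1: builder() sets counter = 10.
Step 2: nested() uses nonlocal to reassign counter = 17.
Step 3: result = 17

The answer is 17.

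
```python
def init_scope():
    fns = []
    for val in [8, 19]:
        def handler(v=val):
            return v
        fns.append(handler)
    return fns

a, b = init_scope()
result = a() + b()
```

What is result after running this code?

Step 1: Default argument v=val captures val at each iteration.
Step 2: a() returns 8 (captured at first iteration), b() returns 19 (captured at second).
Step 3: result = 8 + 19 = 27

The answer is 27.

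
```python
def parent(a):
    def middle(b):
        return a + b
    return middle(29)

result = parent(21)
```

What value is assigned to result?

Step 1: parent(21) passes a = 21.
Step 2: middle(29) has b = 29, reads a = 21 from enclosing.
Step 3: result = 21 + 29 = 50

The answer is 50.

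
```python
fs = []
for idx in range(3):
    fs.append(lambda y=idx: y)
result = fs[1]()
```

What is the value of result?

Step 1: Default argument y=idx captures idx's value at each iteration.
Step 2: fs[1] captured y = 1 when idx was 1.
Step 3: result = 1

The answer is 1.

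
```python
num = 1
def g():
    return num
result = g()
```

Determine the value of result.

Step 1: num = 1 is defined in the global scope.
Step 2: g() looks up num. No local num exists, so Python checks the global scope via LEGB rule and finds num = 1.
Step 3: result = 1

The answer is 1.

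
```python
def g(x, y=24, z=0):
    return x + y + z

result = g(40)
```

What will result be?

Step 1: g(40) uses defaults y = 24, z = 0.
Step 2: Returns 40 + 24 + 0 = 64.
Step 3: result = 64

The answer is 64.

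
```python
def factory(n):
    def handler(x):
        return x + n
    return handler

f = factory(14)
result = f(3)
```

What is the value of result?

Step 1: factory(14) creates a closure that captures n = 14.
Step 2: f(3) calls the closure with x = 3, returning 3 + 14 = 17.
Step 3: result = 17

The answer is 17.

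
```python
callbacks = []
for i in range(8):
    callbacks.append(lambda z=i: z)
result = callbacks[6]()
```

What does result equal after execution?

Step 1: Default argument z=i captures i's value at each iteration.
Step 2: callbacks[6] captured z = 6 when i was 6.
Step 3: result = 6

The answer is 6.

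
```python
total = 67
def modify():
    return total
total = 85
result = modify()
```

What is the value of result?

Step 1: total is first set to 67, then reassigned to 85.
Step 2: modify() is called after the reassignment, so it looks up the current global total = 85.
Step 3: result = 85

The answer is 85.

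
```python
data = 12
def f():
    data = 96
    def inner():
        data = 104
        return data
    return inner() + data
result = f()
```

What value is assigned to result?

Step 1: f() has local data = 96. inner() has local data = 104.
Step 2: inner() returns its local data = 104.
Step 3: f() returns 104 + its own data (96) = 200

The answer is 200.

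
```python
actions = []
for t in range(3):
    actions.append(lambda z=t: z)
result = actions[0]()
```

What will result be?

Step 1: Default argument z=t captures t's value at each iteration.
Step 2: actions[0] captured z = 0 when t was 0.
Step 3: result = 0

The answer is 0.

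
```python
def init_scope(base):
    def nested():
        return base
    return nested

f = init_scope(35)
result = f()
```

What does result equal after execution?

Step 1: init_scope(35) creates closure capturing base = 35.
Step 2: f() returns the captured base = 35.
Step 3: result = 35

The answer is 35.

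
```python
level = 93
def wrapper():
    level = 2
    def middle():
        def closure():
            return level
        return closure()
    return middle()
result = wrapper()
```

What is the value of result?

Step 1: wrapper() defines level = 2. middle() and closure() have no local level.
Step 2: closure() checks local (none), enclosing middle() (none), enclosing wrapper() and finds level = 2.
Step 3: result = 2

The answer is 2.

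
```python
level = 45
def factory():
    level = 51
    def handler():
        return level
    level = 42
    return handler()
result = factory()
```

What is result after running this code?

Step 1: factory() sets level = 51, then later level = 42.
Step 2: handler() is called after level is reassigned to 42. Closures capture variables by reference, not by value.
Step 3: result = 42

The answer is 42.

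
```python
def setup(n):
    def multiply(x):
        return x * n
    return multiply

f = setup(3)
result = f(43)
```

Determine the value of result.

Step 1: setup(3) returns multiply closure with n = 3.
Step 2: f(43) computes 43 * 3 = 129.
Step 3: result = 129

The answer is 129.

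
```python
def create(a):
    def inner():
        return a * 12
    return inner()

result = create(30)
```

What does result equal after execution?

Step 1: create(30) binds parameter a = 30.
Step 2: inner() accesses a = 30 from enclosing scope.
Step 3: result = 30 * 12 = 360

The answer is 360.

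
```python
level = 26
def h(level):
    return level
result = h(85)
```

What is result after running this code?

Step 1: Global level = 26.
Step 2: h(85) takes parameter level = 85, which shadows the global.
Step 3: result = 85

The answer is 85.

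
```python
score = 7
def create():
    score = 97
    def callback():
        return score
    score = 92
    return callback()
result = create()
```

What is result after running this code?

Step 1: create() sets score = 97, then later score = 92.
Step 2: callback() is called after score is reassigned to 92. Closures capture variables by reference, not by value.
Step 3: result = 92

The answer is 92.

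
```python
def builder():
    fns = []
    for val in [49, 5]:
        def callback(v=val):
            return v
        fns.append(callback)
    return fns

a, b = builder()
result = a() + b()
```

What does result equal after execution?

Step 1: Default argument v=val captures val at each iteration.
Step 2: a() returns 49 (captured at first iteration), b() returns 5 (captured at second).
Step 3: result = 49 + 5 = 54

The answer is 54.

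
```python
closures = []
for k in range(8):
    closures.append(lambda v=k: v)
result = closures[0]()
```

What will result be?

Step 1: Default argument v=k captures k's value at each iteration.
Step 2: closures[0] captured v = 0 when k was 0.
Step 3: result = 0

The answer is 0.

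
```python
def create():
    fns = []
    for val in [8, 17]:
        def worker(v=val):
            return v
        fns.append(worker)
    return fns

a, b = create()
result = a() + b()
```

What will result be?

Step 1: Default argument v=val captures val at each iteration.
Step 2: a() returns 8 (captured at first iteration), b() returns 17 (captured at second).
Step 3: result = 8 + 17 = 25

The answer is 25.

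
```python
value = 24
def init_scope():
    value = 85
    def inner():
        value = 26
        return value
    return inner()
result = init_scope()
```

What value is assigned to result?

Step 1: Three scopes define value: global (24), init_scope (85), inner (26).
Step 2: inner() has its own local value = 26, which shadows both enclosing and global.
Step 3: result = 26 (local wins in LEGB)

The answer is 26.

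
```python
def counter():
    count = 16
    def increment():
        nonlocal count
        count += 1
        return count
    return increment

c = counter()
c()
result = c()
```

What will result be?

Step 1: counter() creates closure with count = 16.
Step 2: Each c() call increments count via nonlocal. After 2 calls: 16 + 2 = 18.
Step 3: result = 18

The answer is 18.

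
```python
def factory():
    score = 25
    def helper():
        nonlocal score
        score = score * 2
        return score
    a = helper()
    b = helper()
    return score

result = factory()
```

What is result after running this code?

Step 1: score starts at 25.
Step 2: First helper(): score = 25 * 2 = 50.
Step 3: Second helper(): score = 50 * 2 = 100.
Step 4: result = 100

The answer is 100.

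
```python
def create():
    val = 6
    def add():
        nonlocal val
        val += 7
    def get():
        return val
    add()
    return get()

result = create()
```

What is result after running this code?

Step 1: val = 6. add() modifies it via nonlocal, get() reads it.
Step 2: add() makes val = 6 + 7 = 13.
Step 3: get() returns 13. result = 13

The answer is 13.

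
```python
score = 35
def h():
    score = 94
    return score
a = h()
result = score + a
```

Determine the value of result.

Step 1: Global score = 35. h() returns local score = 94.
Step 2: a = 94. Global score still = 35.
Step 3: result = 35 + 94 = 129

The answer is 129.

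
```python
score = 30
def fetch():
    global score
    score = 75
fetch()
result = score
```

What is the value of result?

Step 1: score = 30 globally.
Step 2: fetch() declares global score and sets it to 75.
Step 3: After fetch(), global score = 75. result = 75

The answer is 75.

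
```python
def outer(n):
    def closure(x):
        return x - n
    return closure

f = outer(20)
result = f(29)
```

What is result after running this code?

Step 1: outer(20) creates a closure capturing n = 20.
Step 2: f(29) computes 29 - 20 = 9.
Step 3: result = 9

The answer is 9.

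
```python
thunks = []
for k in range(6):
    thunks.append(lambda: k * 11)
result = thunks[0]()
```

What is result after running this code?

Step 1: All lambdas reference the same variable k (late binding).
Step 2: After the loop, k = 5. Every lambda returns k * 11.
Step 3: thunks[0]() = 5 * 11 = 55

The answer is 55.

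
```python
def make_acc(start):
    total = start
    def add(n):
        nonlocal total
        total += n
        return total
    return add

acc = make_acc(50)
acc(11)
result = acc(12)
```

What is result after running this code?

Step 1: make_acc(50) creates closure with total = 50.
Step 2: First acc(11): total = 50 + 11 = 61.
Step 3: Second acc(12): total = 61 + 12 = 73. result = 73

The answer is 73.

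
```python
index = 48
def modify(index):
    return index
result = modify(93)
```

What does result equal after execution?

Step 1: Global index = 48.
Step 2: modify(93) takes parameter index = 93, which shadows the global.
Step 3: result = 93

The answer is 93.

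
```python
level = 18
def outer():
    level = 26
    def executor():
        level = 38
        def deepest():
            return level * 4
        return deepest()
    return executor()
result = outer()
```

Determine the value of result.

Step 1: deepest() looks up level through LEGB: not local, finds level = 38 in enclosing executor().
Step 2: Returns 38 * 4 = 152.
Step 3: result = 152

The answer is 152.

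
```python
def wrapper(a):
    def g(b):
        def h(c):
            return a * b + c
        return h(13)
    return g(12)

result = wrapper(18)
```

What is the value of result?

Step 1: a = 18, b = 12, c = 13.
Step 2: h() computes a * b + c = 18 * 12 + 13 = 229.
Step 3: result = 229

The answer is 229.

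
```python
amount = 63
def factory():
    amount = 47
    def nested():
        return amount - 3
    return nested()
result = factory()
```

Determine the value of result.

Step 1: factory() shadows global amount with amount = 47.
Step 2: nested() finds amount = 47 in enclosing scope, computes 47 - 3 = 44.
Step 3: result = 44

The answer is 44.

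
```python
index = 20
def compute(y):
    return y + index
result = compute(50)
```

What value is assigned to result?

Step 1: index = 20 is defined globally.
Step 2: compute(50) uses parameter y = 50 and looks up index from global scope = 20.
Step 3: result = 50 + 20 = 70

The answer is 70.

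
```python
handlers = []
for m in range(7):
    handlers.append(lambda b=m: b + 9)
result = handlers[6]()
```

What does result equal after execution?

Step 1: Default argument b=m captures m's value at definition time.
Step 2: handlers[6] was defined when m = 6, so b defaults to 6.
Step 3: result = 6 + 9 = 15 (default arg fixes the late binding issue)

The answer is 15.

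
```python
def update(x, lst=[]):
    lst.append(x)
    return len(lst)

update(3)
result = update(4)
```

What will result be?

Step 1: Mutable default list persists between calls.
Step 2: First call: lst = [3], len = 1. Second call: lst = [3, 4], len = 2.
Step 3: result = 2

The answer is 2.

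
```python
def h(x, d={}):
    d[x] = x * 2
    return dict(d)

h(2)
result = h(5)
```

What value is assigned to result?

Step 1: Mutable default dict is shared across calls.
Step 2: First call adds 2: 4. Second call adds 5: 10.
Step 3: result = {2: 4, 5: 10}

The answer is {2: 4, 5: 10}.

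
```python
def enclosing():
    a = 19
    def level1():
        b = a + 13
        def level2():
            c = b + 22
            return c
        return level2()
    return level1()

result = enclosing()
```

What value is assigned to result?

Step 1: a = 19. b = a + 13 = 32.
Step 2: c = b + 22 = 32 + 22 = 54.
Step 3: result = 54

The answer is 54.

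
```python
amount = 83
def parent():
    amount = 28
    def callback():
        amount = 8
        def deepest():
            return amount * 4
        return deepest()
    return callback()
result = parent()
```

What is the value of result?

Step 1: deepest() looks up amount through LEGB: not local, finds amount = 8 in enclosing callback().
Step 2: Returns 8 * 4 = 32.
Step 3: result = 32

The answer is 32.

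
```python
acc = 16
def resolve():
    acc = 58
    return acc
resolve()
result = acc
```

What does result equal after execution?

Step 1: acc = 16 globally.
Step 2: resolve() creates a LOCAL acc = 58 (no global keyword!).
Step 3: The global acc is unchanged. result = 16

The answer is 16.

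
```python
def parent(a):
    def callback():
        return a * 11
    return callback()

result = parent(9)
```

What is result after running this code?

Step 1: parent(9) binds parameter a = 9.
Step 2: callback() accesses a = 9 from enclosing scope.
Step 3: result = 9 * 11 = 99

The answer is 99.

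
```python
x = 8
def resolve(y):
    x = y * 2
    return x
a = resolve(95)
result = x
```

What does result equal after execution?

Step 1: Global x = 8.
Step 2: resolve(95) creates local x = 95 * 2 = 190.
Step 3: Global x unchanged because no global keyword. result = 8

The answer is 8.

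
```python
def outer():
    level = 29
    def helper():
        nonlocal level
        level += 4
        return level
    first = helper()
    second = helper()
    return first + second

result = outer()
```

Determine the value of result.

Step 1: level starts at 29.
Step 2: First call: level = 29 + 4 = 33, returns 33.
Step 3: Second call: level = 33 + 4 = 37, returns 37.
Step 4: result = 33 + 37 = 70

The answer is 70.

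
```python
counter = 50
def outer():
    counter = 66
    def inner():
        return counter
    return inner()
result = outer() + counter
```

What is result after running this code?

Step 1: Global counter = 50. outer() shadows with counter = 66.
Step 2: inner() returns enclosing counter = 66. outer() = 66.
Step 3: result = 66 + global counter (50) = 116

The answer is 116.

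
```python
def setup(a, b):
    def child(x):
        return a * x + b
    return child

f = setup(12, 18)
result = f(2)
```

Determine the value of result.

Step 1: setup(12, 18) captures a = 12, b = 18.
Step 2: f(2) computes 12 * 2 + 18 = 42.
Step 3: result = 42

The answer is 42.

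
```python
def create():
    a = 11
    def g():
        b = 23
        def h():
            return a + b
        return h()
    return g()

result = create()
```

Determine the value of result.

Step 1: create() defines a = 11. g() defines b = 23.
Step 2: h() accesses both from enclosing scopes: a = 11, b = 23.
Step 3: result = 11 + 23 = 34

The answer is 34.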